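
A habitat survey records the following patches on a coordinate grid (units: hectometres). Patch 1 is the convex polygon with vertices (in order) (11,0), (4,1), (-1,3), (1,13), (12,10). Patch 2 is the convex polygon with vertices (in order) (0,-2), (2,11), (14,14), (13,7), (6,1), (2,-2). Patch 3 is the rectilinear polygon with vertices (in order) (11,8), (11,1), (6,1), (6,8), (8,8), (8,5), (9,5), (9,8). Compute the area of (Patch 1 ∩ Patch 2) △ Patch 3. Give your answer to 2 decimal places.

|Patch 1 ∩ Patch 2| = 90.1138.
|(Patch 1 ∩ Patch 2) ∩ Patch 3| = 21.2857.
|(Patch 1 ∩ Patch 2) △ Patch 3| = 90.1138 + 32 − 42.5714 = 79.54.

79.54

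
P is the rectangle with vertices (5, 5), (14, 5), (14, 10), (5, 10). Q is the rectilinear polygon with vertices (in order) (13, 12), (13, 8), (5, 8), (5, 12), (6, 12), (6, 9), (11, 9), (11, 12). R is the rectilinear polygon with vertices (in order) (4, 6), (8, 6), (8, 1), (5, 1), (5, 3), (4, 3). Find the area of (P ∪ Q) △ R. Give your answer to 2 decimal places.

|P ∪ Q| = 51.
|(P ∪ Q) ∩ R| = 3.
|(P ∪ Q) △ R| = 51 + 18 − 6 = 63.00.

63.00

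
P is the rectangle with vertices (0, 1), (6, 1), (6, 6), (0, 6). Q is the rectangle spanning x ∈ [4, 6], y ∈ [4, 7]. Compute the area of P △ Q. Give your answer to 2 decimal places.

28.00

|P∩Q|: x∈[4,6], y∈[4,6] → 2·2 = 4.
|P △ Q| = |P| + |Q| − 2·|P∩Q| = 30 + 6 − 8 = 28.00.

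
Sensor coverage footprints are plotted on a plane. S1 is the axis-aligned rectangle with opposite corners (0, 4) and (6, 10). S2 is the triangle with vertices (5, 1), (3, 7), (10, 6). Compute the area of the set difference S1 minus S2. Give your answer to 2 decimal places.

29.14

|S1| = 36, |S1∩S2| = 6.8571.
|S1 ∖ S2| = |S1| − |S1∩S2| = 36 − 6.8571 = 29.14.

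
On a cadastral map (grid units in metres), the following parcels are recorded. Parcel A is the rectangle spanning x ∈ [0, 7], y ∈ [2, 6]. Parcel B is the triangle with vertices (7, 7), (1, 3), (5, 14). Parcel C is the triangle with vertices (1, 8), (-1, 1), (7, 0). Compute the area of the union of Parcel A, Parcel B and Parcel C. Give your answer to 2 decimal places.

61.13

By inclusion–exclusion:
Individual areas: |Parcel A| = 28, |Parcel B| = 25, |Parcel C| = 29.
|Parcel A∩Parcel B| = 5.1136.
|Parcel A∩Parcel C| = 15.6786.
|Parcel B∩Parcel C| = 3.1888.
|Parcel A∩Parcel B∩Parcel C| = 3.1136.
|Parcel A ∪ Parcel B ∪ Parcel C| = 82 − 23.981 + 3.1136 = 61.13.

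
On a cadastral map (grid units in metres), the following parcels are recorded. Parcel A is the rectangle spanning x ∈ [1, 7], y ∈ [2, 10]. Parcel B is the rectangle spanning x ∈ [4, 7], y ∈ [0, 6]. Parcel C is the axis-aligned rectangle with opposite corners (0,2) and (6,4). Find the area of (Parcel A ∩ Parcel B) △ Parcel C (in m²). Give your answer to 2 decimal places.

16.00

|Parcel A ∩ Parcel B| = 12.
|(Parcel A ∩ Parcel B) ∩ Parcel C| = 4.
|(Parcel A ∩ Parcel B) △ Parcel C| = 12 + 12 − 8 = 16.00.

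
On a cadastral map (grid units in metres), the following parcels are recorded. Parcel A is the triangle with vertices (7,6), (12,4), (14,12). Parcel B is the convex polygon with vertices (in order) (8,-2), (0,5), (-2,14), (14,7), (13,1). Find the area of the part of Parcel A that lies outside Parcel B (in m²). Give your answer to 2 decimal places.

|Parcel A| = 22, |Parcel A∩Parcel B| = 15.1617.
|Parcel A ∖ Parcel B| = |Parcel A| − |Parcel A∩Parcel B| = 22 − 15.1617 = 6.84.

6.84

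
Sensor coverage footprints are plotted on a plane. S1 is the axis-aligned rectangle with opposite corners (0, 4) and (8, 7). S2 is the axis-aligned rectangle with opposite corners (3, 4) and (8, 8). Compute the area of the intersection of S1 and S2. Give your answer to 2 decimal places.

15.00

|S1∩S2|: x∈[3,8], y∈[4,7] → 5·3 = 15.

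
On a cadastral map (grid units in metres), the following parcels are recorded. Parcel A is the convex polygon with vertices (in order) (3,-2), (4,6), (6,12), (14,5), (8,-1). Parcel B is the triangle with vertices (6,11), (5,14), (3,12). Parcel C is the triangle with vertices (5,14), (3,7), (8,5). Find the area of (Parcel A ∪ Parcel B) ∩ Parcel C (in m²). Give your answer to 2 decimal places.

12.96

The region (Parcel A ∪ Parcel B) ∩ Parcel C is the polygon with vertices (5.7,11.1), (4.304,11.565), (5,14), (5.833,11.5), (8,5), (4.176,6.529).
By the shoelace formula its area is 12.96.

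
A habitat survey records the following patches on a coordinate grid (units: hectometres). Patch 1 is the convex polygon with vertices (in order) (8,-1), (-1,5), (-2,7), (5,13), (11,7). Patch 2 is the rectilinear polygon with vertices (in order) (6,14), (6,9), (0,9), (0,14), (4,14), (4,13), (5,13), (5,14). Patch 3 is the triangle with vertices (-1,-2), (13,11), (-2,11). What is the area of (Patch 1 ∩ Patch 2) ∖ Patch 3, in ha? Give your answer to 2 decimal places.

|Patch 1 ∩ Patch 2| = 12.8333.
|(Patch 1 ∩ Patch 2) ∩ Patch 3| = 9.
|(Patch 1 ∩ Patch 2) ∖ Patch 3| = 12.8333 − 9 = 3.83.

3.83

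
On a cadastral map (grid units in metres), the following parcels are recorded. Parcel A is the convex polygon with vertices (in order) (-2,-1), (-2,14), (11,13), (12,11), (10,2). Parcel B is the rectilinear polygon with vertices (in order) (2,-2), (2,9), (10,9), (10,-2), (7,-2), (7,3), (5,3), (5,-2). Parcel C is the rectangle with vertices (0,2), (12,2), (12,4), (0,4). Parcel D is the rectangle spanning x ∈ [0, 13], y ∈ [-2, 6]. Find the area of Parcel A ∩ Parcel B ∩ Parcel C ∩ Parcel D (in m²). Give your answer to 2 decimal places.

The intersection is the polygon with vertices (5,3), (5,2), (2,2), (2,4), (10,4), (10,2), (7,2), (7,3).
By the shoelace formula its area is 14.00.

14.00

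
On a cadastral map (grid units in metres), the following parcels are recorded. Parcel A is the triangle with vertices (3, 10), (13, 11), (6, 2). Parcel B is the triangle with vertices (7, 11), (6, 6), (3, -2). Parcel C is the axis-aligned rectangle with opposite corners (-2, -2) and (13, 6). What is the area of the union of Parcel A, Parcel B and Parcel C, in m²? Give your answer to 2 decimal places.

152.30

By inclusion–exclusion:
Individual areas: |Parcel A| = 41.5, |Parcel B| = 3.5, |Parcel C| = 120.
|Parcel A∩Parcel B| = 2.1486.
|Parcel A∩Parcel C| = 9.2222.
|Parcel B∩Parcel C| = 2.1538.
|Parcel A∩Parcel B∩Parcel C| = 0.8229.
|Parcel A ∪ Parcel B ∪ Parcel C| = 165 − 13.5247 + 0.8229 = 152.30.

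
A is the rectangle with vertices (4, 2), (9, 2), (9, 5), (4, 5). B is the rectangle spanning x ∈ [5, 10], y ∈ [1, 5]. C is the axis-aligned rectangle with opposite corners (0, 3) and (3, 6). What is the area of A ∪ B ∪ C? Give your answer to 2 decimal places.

By inclusion–exclusion:
Individual areas: |A| = 15, |B| = 20, |C| = 9.
|A∩B|: x∈[5,9], y∈[2,5] → 4·3 = 12.
|A∩C| = 0 (no overlap).
|B∩C| = 0 (no overlap).
|A∩B∩C| = 0.
|A ∪ B ∪ C| = 44 − 12 + 0 = 32.00.

32.00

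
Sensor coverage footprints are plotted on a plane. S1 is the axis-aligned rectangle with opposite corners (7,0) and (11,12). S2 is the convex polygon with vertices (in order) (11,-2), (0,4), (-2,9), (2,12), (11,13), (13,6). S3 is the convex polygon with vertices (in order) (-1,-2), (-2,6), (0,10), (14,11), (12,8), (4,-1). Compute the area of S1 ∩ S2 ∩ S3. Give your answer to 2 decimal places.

The intersection is the polygon with vertices (11,6.875), (7,2.375), (7,10.5), (11,10.786).
By the shoelace formula its area is 24.07.

24.07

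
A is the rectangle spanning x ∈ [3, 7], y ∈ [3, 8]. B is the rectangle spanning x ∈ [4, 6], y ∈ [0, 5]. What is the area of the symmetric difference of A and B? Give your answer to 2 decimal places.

|A∩B|: x∈[4,6], y∈[3,5] → 2·2 = 4.
|A △ B| = |A| + |B| − 2·|A∩B| = 20 + 10 − 8 = 22.00.

22.00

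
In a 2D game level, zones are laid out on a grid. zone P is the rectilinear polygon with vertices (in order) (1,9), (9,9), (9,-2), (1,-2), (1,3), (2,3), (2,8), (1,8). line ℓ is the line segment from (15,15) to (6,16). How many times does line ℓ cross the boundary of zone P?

0

The segment lies entirely outside zone P and never meets its boundary.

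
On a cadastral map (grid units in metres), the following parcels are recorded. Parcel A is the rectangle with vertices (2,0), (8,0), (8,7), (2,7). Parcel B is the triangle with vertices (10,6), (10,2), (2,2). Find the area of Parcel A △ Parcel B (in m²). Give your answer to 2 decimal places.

40.00

|Parcel A| = 42, |Parcel B| = 16, |Parcel A∩Parcel B| = 9.
|Parcel A △ Parcel B| = |Parcel A| + |Parcel B| − 2·|Parcel A∩Parcel B| = 42 + 16 − 18 = 40.00.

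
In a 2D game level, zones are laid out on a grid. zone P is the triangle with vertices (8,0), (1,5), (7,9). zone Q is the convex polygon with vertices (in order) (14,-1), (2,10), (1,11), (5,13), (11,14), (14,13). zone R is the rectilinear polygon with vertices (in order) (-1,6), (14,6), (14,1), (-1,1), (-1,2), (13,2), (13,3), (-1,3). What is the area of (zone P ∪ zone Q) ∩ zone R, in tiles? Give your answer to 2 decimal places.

39.13

|zone P ∪ zone Q| = 129.1509.
|(zone P ∪ zone Q) ∩ zone R| = 39.13.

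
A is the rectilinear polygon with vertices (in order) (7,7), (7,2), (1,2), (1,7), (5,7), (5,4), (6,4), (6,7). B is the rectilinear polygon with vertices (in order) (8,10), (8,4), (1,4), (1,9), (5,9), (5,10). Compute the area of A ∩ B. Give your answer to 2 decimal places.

15.00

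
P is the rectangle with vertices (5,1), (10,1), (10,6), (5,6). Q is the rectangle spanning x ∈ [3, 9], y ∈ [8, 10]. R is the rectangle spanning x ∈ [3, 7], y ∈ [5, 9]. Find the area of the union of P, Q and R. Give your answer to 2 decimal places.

47.00

By inclusion–exclusion:
Individual areas: |P| = 25, |Q| = 12, |R| = 16.
|P∩Q| = 0 (no overlap).
|P∩R|: x∈[5,7], y∈[5,6] → 2·1 = 2.
|Q∩R|: x∈[3,7], y∈[8,9] → 4·1 = 4.
|P∩Q∩R| = 0.
|P ∪ Q ∪ R| = 53 − 6 + 0 = 47.00.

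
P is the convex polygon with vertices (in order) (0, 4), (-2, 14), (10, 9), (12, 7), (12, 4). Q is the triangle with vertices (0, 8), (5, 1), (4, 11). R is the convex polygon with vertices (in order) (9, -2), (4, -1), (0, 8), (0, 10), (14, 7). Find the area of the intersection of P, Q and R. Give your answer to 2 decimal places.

16.77

The intersection is the polygon with vertices (0,8), (2.074,9.556), (4.19,9.102), (4.7,4), (2.857,4).
By the shoelace formula its area is 16.77.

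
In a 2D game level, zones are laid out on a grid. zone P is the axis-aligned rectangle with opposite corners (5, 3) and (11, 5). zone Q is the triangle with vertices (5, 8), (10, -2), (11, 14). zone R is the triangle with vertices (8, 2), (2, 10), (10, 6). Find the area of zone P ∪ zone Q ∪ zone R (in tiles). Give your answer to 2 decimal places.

56.08

By inclusion–exclusion:
Individual areas: |zone P| = 12, |zone Q| = 45, |zone R| = 20.
|zone P∩zone Q| = 6.75.
|zone P∩zone R| = 5.
|zone Q∩zone R| = 13.1667.
|zone P∩zone Q∩zone R| = 4.
|zone P ∪ zone Q ∪ zone R| = 77 − 24.9167 + 4 = 56.08.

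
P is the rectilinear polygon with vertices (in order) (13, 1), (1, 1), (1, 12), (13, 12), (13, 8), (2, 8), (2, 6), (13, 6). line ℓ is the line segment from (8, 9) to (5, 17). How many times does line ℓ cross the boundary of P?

The segment meets the boundary at (6.875,12).

1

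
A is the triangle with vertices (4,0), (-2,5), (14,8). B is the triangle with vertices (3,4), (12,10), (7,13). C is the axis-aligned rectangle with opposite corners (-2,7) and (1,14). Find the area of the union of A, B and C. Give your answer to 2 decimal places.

By inclusion–exclusion:
Individual areas: |A| = 49, |B| = 28.5, |C| = 21.
|A∩B| = 3.0071.
|A∩C| = 0.
|B∩C| = 0.
|A∩B∩C| = 0.
|A ∪ B ∪ C| = 98.5 − 3.0071 + 0 = 95.49.

95.49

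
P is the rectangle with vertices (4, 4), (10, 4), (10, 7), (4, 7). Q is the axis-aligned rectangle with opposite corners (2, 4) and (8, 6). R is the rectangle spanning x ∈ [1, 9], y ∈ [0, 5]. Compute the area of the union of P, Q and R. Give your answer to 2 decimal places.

55.00

By inclusion–exclusion:
Individual areas: |P| = 18, |Q| = 12, |R| = 40.
|P∩Q|: x∈[4,8], y∈[4,6] → 4·2 = 8.
|P∩R|: x∈[4,9], y∈[4,5] → 5·1 = 5.
|Q∩R|: x∈[2,8], y∈[4,5] → 6·1 = 6.
|P∩Q∩R| = 4.
|P ∪ Q ∪ R| = 70 − 19 + 4 = 55.00.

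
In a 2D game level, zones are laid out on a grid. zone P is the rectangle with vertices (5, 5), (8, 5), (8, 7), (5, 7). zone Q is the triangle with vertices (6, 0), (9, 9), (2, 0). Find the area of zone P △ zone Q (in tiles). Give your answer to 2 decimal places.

19.00

|zone P| = 6, |zone Q| = 18, |zone P∩zone Q| = 2.5.
|zone P △ zone Q| = |zone P| + |zone Q| − 2·|zone P∩zone Q| = 6 + 18 − 5 = 19.00.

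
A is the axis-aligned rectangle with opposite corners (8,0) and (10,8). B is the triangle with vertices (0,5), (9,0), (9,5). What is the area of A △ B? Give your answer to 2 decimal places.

|A| = 16, |B| = 22.5, |A∩B| = 4.7222.
|A △ B| = |A| + |B| − 2·|A∩B| = 16 + 22.5 − 9.4444 = 29.06.

29.06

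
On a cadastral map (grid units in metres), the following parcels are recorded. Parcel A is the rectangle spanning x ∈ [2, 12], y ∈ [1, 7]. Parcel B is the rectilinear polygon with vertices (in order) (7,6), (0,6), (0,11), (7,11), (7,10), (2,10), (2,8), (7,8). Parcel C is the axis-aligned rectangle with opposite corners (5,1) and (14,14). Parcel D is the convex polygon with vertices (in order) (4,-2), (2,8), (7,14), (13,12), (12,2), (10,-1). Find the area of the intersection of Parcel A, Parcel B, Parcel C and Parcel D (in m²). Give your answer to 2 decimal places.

2.00

The intersection is the polygon with vertices (7,6), (5,6), (5,7), (7,7).
By the shoelace formula its area is 2.00.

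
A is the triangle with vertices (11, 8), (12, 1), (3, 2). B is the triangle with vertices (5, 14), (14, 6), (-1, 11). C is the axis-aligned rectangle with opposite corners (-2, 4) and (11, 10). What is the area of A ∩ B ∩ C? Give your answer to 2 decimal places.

The intersection is the polygon with vertices (10.077,7.308), (11,8), (11,7).
By the shoelace formula its area is 0.46.

0.46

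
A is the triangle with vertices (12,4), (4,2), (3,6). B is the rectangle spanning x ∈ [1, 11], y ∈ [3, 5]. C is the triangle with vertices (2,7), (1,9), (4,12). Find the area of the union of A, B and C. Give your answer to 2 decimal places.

By inclusion–exclusion:
Individual areas: |A| = 17, |B| = 20, |C| = 4.5.
|A∩B| = 12.5139.
|A∩C| = 0.
|B∩C| = 0.
|A∩B∩C| = 0.
|A ∪ B ∪ C| = 41.5 − 12.5139 + 0 = 28.99.

28.99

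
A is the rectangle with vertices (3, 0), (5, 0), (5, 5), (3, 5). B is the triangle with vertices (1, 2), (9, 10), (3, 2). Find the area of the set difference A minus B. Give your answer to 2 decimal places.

7.17

|A| = 10, |A∩B| = 2.8333.
|A ∖ B| = |A| − |A∩B| = 10 − 2.8333 = 7.17.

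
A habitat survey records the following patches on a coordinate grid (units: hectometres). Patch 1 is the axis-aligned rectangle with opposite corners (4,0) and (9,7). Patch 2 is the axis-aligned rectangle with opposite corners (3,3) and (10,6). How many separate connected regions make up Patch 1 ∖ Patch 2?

2

Patch 1 ∖ Patch 2 splits into 2 disjoint pieces (area 15, area 5).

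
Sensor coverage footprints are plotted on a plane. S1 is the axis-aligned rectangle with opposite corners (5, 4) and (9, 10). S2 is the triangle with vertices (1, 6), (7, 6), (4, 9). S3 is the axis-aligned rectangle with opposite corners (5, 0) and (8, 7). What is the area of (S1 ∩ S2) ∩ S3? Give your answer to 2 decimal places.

The region (S1 ∩ S2) ∩ S3 is the polygon with vertices (7,6), (5,6), (5,7), (6,7).
By the shoelace formula its area is 1.50.

1.50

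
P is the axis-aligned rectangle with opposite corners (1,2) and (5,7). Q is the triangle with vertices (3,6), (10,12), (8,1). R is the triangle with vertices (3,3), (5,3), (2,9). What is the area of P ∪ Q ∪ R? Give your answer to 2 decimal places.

By inclusion–exclusion:
Individual areas: |P| = 20, |Q| = 32.5, |R| = 6.
|P∩Q| = 3.4167.
|P∩R| = 5.3333.
|Q∩R| = 0.325.
|P∩Q∩R| = 0.325.
|P ∪ Q ∪ R| = 58.5 − 9.075 + 0.325 = 49.75.

49.75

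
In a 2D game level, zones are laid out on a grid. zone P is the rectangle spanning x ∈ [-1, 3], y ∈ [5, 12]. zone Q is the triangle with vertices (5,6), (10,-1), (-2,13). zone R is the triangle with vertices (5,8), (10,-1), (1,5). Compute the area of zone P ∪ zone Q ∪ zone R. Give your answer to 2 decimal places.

52.61

By inclusion–exclusion:
Individual areas: |zone P| = 28, |zone Q| = 7, |zone R| = 25.5.
|zone P∩zone Q| = 2.
|zone P∩zone R| = 1.5.
|zone Q∩zone R| = 4.3898.
|zone P∩zone Q∩zone R| = 0.
|zone P ∪ zone Q ∪ zone R| = 60.5 − 7.8898 + 0 = 52.61.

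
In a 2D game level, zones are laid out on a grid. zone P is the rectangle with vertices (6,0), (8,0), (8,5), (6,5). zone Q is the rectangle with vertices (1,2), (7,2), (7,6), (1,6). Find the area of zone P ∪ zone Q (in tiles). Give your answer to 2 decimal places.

31.00

By inclusion–exclusion:
Individual areas: |zone P| = 10, |zone Q| = 24.
|zone P∩zone Q|: x∈[6,7], y∈[2,5] → 1·3 = 3.
|zone P ∪ zone Q| = 34 − 3 = 31.00.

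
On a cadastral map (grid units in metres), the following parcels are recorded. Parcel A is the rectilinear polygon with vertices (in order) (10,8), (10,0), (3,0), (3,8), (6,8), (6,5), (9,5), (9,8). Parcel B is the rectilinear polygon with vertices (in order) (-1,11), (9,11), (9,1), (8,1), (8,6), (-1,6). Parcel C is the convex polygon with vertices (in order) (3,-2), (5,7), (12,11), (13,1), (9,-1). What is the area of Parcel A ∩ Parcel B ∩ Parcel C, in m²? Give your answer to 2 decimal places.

5.40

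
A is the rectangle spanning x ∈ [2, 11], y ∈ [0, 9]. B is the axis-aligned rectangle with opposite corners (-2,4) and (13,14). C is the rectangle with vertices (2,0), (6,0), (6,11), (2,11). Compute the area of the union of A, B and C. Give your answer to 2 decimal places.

By inclusion–exclusion:
Individual areas: |A| = 81, |B| = 150, |C| = 44.
|A∩B|: x∈[2,11], y∈[4,9] → 9·5 = 45.
|A∩C|: x∈[2,6], y∈[0,9] → 4·9 = 36.
|B∩C|: x∈[2,6], y∈[4,11] → 4·7 = 28.
|A∩B∩C| = 20.
|A ∪ B ∪ C| = 275 − 109 + 20 = 186.00.

186.00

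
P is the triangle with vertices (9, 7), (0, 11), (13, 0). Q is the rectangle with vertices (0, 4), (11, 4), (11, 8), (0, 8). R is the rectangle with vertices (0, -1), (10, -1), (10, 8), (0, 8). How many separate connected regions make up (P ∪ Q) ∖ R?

2

(P ∪ Q) ∖ R splits into 2 disjoint pieces (area 4.8068, area 7.6209).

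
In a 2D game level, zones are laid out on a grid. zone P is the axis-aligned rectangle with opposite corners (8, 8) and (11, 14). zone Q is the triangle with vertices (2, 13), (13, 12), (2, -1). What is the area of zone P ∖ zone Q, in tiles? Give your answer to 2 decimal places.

6.18

|zone P| = 18, |zone P∩zone Q| = 11.8217.
|zone P ∖ zone Q| = |zone P| − |zone P∩zone Q| = 18 − 11.8217 = 6.18.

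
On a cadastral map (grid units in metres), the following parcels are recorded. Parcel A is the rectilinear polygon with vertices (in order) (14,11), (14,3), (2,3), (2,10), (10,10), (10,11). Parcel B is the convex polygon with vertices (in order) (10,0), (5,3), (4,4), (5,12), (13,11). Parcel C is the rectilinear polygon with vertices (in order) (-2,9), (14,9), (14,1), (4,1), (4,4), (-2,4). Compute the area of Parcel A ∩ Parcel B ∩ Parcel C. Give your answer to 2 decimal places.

The intersection is the polygon with vertices (4,4), (4.625,9), (12.454,9), (10.818,3), (5,3).
By the shoelace formula its area is 43.76.

43.76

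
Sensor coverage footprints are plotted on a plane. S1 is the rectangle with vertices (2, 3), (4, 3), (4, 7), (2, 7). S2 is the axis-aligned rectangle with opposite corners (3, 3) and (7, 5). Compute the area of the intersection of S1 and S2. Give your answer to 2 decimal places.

|S1∩S2|: x∈[3,4], y∈[3,5] → 1·2 = 2.

2.00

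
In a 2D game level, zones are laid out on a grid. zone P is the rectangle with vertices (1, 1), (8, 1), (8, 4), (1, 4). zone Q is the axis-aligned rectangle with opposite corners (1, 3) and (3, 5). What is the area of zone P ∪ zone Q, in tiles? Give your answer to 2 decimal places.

23.00

By inclusion–exclusion:
Individual areas: |zone P| = 21, |zone Q| = 4.
|zone P∩zone Q|: x∈[1,3], y∈[3,4] → 2·1 = 2.
|zone P ∪ zone Q| = 25 − 2 = 23.00.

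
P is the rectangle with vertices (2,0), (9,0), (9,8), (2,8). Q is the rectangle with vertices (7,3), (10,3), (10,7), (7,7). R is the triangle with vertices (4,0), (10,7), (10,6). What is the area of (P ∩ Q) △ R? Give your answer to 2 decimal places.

|P ∩ Q| = 8.
|(P ∩ Q) ∩ R| = 1.3333.
|(P ∩ Q) △ R| = 8 + 3 − 2.6667 = 8.33.

8.33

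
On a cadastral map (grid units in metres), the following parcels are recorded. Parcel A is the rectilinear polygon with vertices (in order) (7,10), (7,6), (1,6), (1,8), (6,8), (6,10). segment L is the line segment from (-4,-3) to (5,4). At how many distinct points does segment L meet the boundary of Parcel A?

0

The segment lies entirely outside Parcel A and never meets its boundary.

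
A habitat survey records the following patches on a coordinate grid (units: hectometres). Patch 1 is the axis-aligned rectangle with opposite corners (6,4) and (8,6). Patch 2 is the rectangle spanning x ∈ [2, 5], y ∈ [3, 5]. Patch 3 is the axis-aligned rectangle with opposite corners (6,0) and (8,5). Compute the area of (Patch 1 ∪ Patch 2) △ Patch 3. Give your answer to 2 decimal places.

|Patch 1 ∪ Patch 2| = 10.
|(Patch 1 ∪ Patch 2) ∩ Patch 3| = 2.
|(Patch 1 ∪ Patch 2) △ Patch 3| = 10 + 10 − 4 = 16.00.

16.00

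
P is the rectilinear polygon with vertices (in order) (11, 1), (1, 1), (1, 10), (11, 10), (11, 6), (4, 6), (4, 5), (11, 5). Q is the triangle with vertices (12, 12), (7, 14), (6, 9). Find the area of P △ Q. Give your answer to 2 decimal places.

|P| = 83, |Q| = 13.5, |P∩Q| = 0.9.
|P △ Q| = |P| + |Q| − 2·|P∩Q| = 83 + 13.5 − 1.8 = 94.70.

94.70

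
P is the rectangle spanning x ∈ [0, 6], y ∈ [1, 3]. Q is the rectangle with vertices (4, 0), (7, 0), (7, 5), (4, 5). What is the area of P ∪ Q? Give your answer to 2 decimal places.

By inclusion–exclusion:
Individual areas: |P| = 12, |Q| = 15.
|P∩Q|: x∈[4,6], y∈[1,3] → 2·2 = 4.
|P ∪ Q| = 27 − 4 = 23.00.

23.00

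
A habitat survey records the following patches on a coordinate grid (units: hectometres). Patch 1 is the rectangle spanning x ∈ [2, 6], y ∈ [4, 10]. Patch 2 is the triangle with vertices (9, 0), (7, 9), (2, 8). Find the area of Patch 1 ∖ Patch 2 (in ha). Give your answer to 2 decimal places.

|Patch 1| = 24, |Patch 1∩Patch 2| = 10.6.
|Patch 1 ∖ Patch 2| = |Patch 1| − |Patch 1∩Patch 2| = 24 − 10.6 = 13.40.

13.40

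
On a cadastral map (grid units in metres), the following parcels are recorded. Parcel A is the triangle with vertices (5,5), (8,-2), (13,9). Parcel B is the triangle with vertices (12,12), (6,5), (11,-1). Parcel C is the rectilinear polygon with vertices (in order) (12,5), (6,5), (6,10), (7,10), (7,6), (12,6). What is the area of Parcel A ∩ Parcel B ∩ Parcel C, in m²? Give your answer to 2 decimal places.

4.96

The intersection is the polygon with vertices (6.75,5.875), (7,6), (11.539,6), (11.518,5.741), (11.182,5), (6,5).
By the shoelace formula its area is 4.96.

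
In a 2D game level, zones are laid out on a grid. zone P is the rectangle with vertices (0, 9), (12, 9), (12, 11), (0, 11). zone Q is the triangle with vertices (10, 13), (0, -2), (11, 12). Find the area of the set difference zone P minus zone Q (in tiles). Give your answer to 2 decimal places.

|zone P| = 24, |zone P∩zone Q| = 2.8571.
|zone P ∖ zone Q| = |zone P| − |zone P∩zone Q| = 24 − 2.8571 = 21.14.

21.14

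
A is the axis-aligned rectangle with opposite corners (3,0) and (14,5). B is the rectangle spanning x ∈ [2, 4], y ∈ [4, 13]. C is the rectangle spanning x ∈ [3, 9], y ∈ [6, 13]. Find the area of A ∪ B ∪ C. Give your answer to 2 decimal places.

By inclusion–exclusion:
Individual areas: |A| = 55, |B| = 18, |C| = 42.
|A∩B|: x∈[3,4], y∈[4,5] → 1·1 = 1.
|A∩C| = 0 (no overlap).
|B∩C|: x∈[3,4], y∈[6,13] → 1·7 = 7.
|A∩B∩C| = 0.
|A ∪ B ∪ C| = 115 − 8 + 0 = 107.00.

107.00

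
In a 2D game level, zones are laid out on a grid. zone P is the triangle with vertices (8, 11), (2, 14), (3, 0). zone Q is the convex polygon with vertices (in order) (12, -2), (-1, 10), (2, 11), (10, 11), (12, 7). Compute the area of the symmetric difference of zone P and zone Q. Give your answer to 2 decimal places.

|zone P| = 40.5, |zone Q| = 85.5, |zone P∩zone Q| = 23.9303.
|zone P △ zone Q| = |zone P| + |zone Q| − 2·|zone P∩zone Q| = 40.5 + 85.5 − 47.8606 = 78.14.

78.14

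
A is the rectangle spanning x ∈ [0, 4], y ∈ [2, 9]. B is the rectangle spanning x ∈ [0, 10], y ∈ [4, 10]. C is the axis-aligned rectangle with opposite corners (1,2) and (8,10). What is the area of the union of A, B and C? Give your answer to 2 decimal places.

76.00

By inclusion–exclusion:
Individual areas: |A| = 28, |B| = 60, |C| = 56.
|A∩B|: x∈[0,4], y∈[4,9] → 4·5 = 20.
|A∩C|: x∈[1,4], y∈[2,9] → 3·7 = 21.
|B∩C|: x∈[1,8], y∈[4,10] → 7·6 = 42.
|A∩B∩C| = 15.
|A ∪ B ∪ C| = 144 − 83 + 15 = 76.00.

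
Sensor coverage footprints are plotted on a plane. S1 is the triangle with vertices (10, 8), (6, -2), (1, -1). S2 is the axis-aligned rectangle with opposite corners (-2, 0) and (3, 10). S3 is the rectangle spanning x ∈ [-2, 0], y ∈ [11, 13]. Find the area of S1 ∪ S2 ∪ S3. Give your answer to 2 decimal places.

By inclusion–exclusion:
Individual areas: |S1| = 27, |S2| = 50, |S3| = 4.
|S1∩S2| = 0.5.
|S1∩S3| = 0.
|S2∩S3| = 0 (no overlap).
|S1∩S2∩S3| = 0.
|S1 ∪ S2 ∪ S3| = 81 − 0.5 + 0 = 80.50.

80.50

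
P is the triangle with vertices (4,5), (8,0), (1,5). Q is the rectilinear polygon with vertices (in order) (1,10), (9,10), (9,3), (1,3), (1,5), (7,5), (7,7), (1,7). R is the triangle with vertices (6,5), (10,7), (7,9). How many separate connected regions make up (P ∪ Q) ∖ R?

2

(P ∪ Q) ∖ R splits into 2 disjoint pieces (area 20.7, area 20.8333).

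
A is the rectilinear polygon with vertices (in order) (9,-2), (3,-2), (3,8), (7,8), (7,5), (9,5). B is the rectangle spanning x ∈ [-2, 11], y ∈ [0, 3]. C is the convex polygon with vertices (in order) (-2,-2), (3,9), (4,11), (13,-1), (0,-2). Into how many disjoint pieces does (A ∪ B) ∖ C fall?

(A ∪ B) ∖ C splits into 5 disjoint pieces (area 2.7692, area 4.7727, area 0.375, area 0.1667, area 0.6667).

5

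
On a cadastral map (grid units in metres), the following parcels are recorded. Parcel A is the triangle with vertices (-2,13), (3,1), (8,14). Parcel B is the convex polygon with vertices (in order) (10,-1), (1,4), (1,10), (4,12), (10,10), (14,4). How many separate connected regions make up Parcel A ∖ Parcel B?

Parcel A ∖ Parcel B splits into 2 disjoint pieces (area 26.5727, area 1.5325).

2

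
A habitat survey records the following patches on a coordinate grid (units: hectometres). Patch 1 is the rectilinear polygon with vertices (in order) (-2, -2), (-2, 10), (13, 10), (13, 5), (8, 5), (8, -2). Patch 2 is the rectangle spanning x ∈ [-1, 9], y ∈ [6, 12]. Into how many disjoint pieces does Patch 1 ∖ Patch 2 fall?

1

Patch 1 ∖ Patch 2 is a single connected region.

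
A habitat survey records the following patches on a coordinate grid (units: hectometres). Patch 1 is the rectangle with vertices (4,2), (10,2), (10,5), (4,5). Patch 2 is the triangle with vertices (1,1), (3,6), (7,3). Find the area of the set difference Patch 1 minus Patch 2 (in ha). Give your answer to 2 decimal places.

13.17

|Patch 1| = 18, |Patch 1∩Patch 2| = 4.8333.
|Patch 1 ∖ Patch 2| = |Patch 1| − |Patch 1∩Patch 2| = 18 − 4.8333 = 13.17.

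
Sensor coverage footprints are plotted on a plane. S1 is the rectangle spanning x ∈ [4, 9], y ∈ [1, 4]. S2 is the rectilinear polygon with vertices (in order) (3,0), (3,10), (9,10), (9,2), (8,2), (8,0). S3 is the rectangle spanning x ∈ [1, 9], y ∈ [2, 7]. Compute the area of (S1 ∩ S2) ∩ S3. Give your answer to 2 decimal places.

The region (S1 ∩ S2) ∩ S3 is the polygon with vertices (8,2), (4,2), (4,4), (9,4), (9,2).
By the shoelace formula its area is 10.00.

10.00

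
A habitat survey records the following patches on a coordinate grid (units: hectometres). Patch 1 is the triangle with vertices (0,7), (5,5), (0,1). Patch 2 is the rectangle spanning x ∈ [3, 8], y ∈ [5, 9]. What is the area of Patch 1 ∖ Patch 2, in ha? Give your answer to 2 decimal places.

14.20

|Patch 1| = 15, |Patch 1∩Patch 2| = 0.8.
|Patch 1 ∖ Patch 2| = |Patch 1| − |Patch 1∩Patch 2| = 15 − 0.8 = 14.20.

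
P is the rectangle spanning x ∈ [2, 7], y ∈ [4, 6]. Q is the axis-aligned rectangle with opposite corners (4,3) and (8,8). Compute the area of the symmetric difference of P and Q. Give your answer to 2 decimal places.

|P∩Q|: x∈[4,7], y∈[4,6] → 3·2 = 6.
|P △ Q| = |P| + |Q| − 2·|P∩Q| = 10 + 20 − 12 = 18.00.

18.00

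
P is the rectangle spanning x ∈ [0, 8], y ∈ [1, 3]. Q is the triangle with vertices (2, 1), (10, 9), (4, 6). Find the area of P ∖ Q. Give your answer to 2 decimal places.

|P| = 16, |P∩Q| = 1.2.
|P ∖ Q| = |P| − |P∩Q| = 16 − 1.2 = 14.80.

14.80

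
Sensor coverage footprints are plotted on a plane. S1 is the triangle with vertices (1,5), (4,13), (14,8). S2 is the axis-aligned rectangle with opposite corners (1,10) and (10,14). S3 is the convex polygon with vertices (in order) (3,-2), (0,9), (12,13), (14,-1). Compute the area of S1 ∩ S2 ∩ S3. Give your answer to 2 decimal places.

4.90

The intersection is the polygon with vertices (10,10), (3,10), (7.2,11.4).
By the shoelace formula its area is 4.90.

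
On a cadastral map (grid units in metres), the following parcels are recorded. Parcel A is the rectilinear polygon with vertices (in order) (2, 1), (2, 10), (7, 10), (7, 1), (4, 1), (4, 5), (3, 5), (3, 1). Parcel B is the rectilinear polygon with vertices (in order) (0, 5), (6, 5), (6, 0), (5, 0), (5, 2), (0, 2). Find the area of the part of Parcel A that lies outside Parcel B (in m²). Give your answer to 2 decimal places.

31.00

|Parcel A| = 41, |Parcel A∩Parcel B| = 10.
|Parcel A ∖ Parcel B| = |Parcel A| − |Parcel A∩Parcel B| = 41 − 10 = 31.00.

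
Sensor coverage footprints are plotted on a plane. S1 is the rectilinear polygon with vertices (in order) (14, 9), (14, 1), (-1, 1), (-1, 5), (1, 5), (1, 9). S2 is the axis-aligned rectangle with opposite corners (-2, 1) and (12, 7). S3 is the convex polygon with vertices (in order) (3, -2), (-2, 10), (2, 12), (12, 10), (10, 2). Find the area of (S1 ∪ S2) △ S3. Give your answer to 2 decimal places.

|S1 ∪ S2| = 122.
|(S1 ∪ S2) ∩ S3| = 80.25.
|(S1 ∪ S2) △ S3| = 122 + 122 − 160.5 = 83.50.

83.50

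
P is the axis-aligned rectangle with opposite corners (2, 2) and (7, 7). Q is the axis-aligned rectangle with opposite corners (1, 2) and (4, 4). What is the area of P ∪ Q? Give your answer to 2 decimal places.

By inclusion–exclusion:
Individual areas: |P| = 25, |Q| = 6.
|P∩Q|: x∈[2,4], y∈[2,4] → 2·2 = 4.
|P ∪ Q| = 31 − 4 = 27.00.

27.00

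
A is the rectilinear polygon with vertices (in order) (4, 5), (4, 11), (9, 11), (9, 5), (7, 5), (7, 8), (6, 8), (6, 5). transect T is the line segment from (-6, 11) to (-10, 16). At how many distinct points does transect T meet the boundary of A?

0

The segment lies entirely outside A and never meets its boundary.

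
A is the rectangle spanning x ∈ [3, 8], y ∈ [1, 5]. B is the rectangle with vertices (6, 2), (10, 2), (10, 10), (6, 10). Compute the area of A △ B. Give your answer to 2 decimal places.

|A∩B|: x∈[6,8], y∈[2,5] → 2·3 = 6.
|A △ B| = |A| + |B| − 2·|A∩B| = 20 + 32 − 12 = 40.00.

40.00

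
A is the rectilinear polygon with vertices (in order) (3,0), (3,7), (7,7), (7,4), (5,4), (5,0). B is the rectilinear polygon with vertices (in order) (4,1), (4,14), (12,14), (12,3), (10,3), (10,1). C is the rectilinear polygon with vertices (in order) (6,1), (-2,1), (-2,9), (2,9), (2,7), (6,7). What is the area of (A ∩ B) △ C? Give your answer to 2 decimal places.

50.00

|A ∩ B| = 12.
|(A ∩ B) ∩ C| = 9.
|(A ∩ B) △ C| = 12 + 56 − 18 = 50.00.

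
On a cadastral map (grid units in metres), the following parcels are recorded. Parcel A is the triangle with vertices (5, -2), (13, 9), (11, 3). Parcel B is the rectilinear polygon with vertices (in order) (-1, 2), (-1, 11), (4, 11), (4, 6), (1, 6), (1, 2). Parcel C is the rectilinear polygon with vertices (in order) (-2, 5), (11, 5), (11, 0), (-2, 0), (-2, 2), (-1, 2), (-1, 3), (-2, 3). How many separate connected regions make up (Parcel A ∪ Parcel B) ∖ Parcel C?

3

(Parcel A ∪ Parcel B) ∖ Parcel C splits into 3 disjoint pieces (area 0.9455, area 3.8182, area 27).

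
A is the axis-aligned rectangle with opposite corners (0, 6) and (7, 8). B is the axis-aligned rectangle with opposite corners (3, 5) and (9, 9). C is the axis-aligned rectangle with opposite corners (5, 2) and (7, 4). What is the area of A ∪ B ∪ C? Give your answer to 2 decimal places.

34.00

By inclusion–exclusion:
Individual areas: |A| = 14, |B| = 24, |C| = 4.
|A∩B|: x∈[3,7], y∈[6,8] → 4·2 = 8.
|A∩C| = 0 (no overlap).
|B∩C| = 0 (no overlap).
|A∩B∩C| = 0.
|A ∪ B ∪ C| = 42 − 8 + 0 = 34.00.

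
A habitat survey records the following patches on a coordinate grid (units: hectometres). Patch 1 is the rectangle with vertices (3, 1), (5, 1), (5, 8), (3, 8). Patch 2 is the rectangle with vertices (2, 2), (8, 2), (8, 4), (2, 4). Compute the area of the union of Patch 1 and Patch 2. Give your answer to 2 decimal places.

22.00

By inclusion–exclusion:
Individual areas: |Patch 1| = 14, |Patch 2| = 12.
|Patch 1∩Patch 2|: x∈[3,5], y∈[2,4] → 2·2 = 4.
|Patch 1 ∪ Patch 2| = 26 − 4 = 22.00.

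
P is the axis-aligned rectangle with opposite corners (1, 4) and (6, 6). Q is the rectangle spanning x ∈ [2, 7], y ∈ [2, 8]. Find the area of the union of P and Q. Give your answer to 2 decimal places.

By inclusion–exclusion:
Individual areas: |P| = 10, |Q| = 30.
|P∩Q|: x∈[2,6], y∈[4,6] → 4·2 = 8.
|P ∪ Q| = 40 − 8 = 32.00.

32.00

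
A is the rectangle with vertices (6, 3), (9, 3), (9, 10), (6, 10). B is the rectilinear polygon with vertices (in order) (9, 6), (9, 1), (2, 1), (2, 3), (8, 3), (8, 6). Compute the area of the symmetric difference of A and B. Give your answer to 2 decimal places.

|A| = 21, |B| = 17, |A∩B| = 3.
|A △ B| = |A| + |B| − 2·|A∩B| = 21 + 17 − 6 = 32.00.

32.00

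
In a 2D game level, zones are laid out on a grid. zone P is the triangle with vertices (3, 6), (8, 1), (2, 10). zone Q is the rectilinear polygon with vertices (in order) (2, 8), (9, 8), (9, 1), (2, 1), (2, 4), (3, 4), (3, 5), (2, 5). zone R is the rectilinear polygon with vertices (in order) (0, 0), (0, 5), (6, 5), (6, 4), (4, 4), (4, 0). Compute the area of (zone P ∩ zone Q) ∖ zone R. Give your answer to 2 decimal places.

5.50

|zone P ∩ zone Q| = 6.6667.
|(zone P ∩ zone Q) ∩ zone R| = 1.1667.
|(zone P ∩ zone Q) ∖ zone R| = 6.6667 − 1.1667 = 5.50.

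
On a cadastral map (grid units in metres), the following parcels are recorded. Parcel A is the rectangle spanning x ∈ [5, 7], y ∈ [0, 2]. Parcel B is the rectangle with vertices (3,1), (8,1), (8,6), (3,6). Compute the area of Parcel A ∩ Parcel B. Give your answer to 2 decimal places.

|Parcel A∩Parcel B|: x∈[5,7], y∈[1,2] → 2·1 = 2.

2.00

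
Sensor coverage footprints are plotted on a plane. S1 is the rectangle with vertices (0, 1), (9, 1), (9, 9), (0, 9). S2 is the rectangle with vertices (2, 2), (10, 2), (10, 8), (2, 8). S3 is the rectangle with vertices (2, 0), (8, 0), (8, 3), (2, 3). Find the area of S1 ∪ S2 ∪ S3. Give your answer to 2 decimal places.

By inclusion–exclusion:
Individual areas: |S1| = 72, |S2| = 48, |S3| = 18.
|S1∩S2|: x∈[2,9], y∈[2,8] → 7·6 = 42.
|S1∩S3|: x∈[2,8], y∈[1,3] → 6·2 = 12.
|S2∩S3|: x∈[2,8], y∈[2,3] → 6·1 = 6.
|S1∩S2∩S3| = 6.
|S1 ∪ S2 ∪ S3| = 138 − 60 + 6 = 84.00.

84.00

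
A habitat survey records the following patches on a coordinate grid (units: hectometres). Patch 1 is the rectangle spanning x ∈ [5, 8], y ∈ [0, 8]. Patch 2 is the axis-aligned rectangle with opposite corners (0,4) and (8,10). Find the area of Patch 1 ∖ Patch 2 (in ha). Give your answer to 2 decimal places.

12.00

|Patch 1∩Patch 2|: x∈[5,8], y∈[4,8] → 3·4 = 12.
|Patch 1| = 24.
|Patch 1 ∖ Patch 2| = |Patch 1| − |Patch 1∩Patch 2| = 24 − 12 = 12.00.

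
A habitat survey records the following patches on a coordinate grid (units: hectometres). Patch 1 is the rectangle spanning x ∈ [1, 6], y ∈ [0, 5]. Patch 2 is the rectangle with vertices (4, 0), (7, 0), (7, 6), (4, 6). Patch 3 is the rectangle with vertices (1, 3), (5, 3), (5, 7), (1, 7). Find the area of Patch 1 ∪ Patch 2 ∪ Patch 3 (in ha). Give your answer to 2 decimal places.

40.00

By inclusion–exclusion:
Individual areas: |Patch 1| = 25, |Patch 2| = 18, |Patch 3| = 16.
|Patch 1∩Patch 2|: x∈[4,6], y∈[0,5] → 2·5 = 10.
|Patch 1∩Patch 3|: x∈[1,5], y∈[3,5] → 4·2 = 8.
|Patch 2∩Patch 3|: x∈[4,5], y∈[3,6] → 1·3 = 3.
|Patch 1∩Patch 2∩Patch 3| = 2.
|Patch 1 ∪ Patch 2 ∪ Patch 3| = 59 − 21 + 2 = 40.00.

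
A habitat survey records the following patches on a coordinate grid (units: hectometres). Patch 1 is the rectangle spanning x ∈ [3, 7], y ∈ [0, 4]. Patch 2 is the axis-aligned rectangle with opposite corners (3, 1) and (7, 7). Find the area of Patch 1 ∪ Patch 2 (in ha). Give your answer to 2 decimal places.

By inclusion–exclusion:
Individual areas: |Patch 1| = 16, |Patch 2| = 24.
|Patch 1∩Patch 2|: x∈[3,7], y∈[1,4] → 4·3 = 12.
|Patch 1 ∪ Patch 2| = 40 − 12 = 28.00.

28.00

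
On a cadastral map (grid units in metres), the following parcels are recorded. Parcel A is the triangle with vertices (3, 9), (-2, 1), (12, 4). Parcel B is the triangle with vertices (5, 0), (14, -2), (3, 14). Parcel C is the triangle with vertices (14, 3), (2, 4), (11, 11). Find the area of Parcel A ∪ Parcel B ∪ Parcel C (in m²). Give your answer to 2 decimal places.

By inclusion–exclusion:
Individual areas: |Parcel A| = 48.5, |Parcel B| = 61, |Parcel C| = 46.5.
|Parcel A∩Parcel B| = 20.8053.
|Parcel A∩Parcel C| = 19.2037.
|Parcel B∩Parcel C| = 16.1424.
|Parcel A∩Parcel B∩Parcel C| = 14.4395.
|Parcel A ∪ Parcel B ∪ Parcel C| = 156 − 56.1514 + 14.4395 = 114.29.

114.29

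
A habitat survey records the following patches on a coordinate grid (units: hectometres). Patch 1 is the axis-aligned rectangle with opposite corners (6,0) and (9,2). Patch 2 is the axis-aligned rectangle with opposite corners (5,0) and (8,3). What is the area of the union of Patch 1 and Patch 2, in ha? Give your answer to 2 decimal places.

By inclusion–exclusion:
Individual areas: |Patch 1| = 6, |Patch 2| = 9.
|Patch 1∩Patch 2|: x∈[6,8], y∈[0,2] → 2·2 = 4.
|Patch 1 ∪ Patch 2| = 15 − 4 = 11.00.

11.00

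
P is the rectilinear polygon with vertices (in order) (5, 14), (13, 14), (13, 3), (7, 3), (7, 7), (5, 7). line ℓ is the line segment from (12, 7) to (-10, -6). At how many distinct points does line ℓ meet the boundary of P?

1

The segment meets the boundary at (7,4.045).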